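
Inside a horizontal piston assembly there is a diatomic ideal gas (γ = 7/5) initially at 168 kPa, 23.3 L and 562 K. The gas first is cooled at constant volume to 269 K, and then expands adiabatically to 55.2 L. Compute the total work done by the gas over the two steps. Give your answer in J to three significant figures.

W_total ≈ 1370 J

Step 1 (isochoric): W = 0 (constant volume).
After step 1: P = 80.41 kPa (V unchanged).
Step 2 (adiabatic): W = (P₁V₁ − P₂V₂)/(γ−1) = (1874 − 1327)/0.4 = 1367 J.
W_total = 0 + 1367 = 1367 J.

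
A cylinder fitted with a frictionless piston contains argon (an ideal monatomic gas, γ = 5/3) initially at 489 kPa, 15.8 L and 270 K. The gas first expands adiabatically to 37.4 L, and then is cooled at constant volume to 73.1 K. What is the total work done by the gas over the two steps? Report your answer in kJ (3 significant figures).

W_total ≈ 5.06 kJ

Step 1 (adiabatic): W = (P₁V₁ − P₂V₂)/(γ−1) = (7726 − 4350)/0.667 = 5064 J.
Step 2 (isochoric): W = 0 (constant volume).
W_total = 5064 + 0 = 5064 J.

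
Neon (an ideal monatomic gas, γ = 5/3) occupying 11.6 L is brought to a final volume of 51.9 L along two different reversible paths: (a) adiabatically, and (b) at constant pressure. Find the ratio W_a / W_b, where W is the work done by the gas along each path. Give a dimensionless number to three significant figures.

Path (a) adiabatic: W = P₁V₁(1 − (V₁/V₂)^(γ−1))/(γ−1) → W_a/(P₁V₁) = 0.9476.
Path (b) isobaric: W = P₁(V₂ − V₁) → W_b/(P₁V₁) = 3.474.
W_a / W_b = 0.9476 / 3.474 = 0.2727.

W_a / W_b ≈ 0.273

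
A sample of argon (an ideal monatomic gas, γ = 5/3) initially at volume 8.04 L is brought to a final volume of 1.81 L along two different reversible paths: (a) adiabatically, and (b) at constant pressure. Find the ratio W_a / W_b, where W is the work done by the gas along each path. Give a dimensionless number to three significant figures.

W_a / W_b ≈ 3.30

Path (a) adiabatic: W = P₁V₁(1 − (V₁/V₂)^(γ−1))/(γ−1) → W_a/(P₁V₁) = -2.553.
Path (b) isobaric: W = P₁(V₂ − V₁) → W_b/(P₁V₁) = -0.7749.
W_a / W_b = -2.553 / -0.7749 = 3.295.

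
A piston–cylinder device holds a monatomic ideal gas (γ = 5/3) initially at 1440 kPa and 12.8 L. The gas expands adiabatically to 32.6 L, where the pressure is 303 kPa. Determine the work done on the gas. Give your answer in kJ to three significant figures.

Adiabatic: W = (P₁V₁ − P₂V₂)/(γ − 1) with γ = 5/3.
P₁V₁ = 18432 J, P₂V₂ = 9878 J.
W = (18432 − 9878) / 0.6667 = 12831 J.
Work on gas = −W_by = -12831 J.

W ≈ -12.8 kJ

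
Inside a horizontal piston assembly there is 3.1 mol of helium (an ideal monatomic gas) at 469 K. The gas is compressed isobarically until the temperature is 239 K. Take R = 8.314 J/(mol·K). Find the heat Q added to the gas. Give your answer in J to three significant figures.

Isobaric: W = nRΔT = (3.1)(8.314)(-230) = -5928 J.
ΔU = nCᵥΔT with Cᵥ = 3R/2: ΔU = (3.1)(12.47)(-230) = -8892 J.
Q = ΔU + W = -8892 − 5928 = -14820 J.

Q ≈ -14800 J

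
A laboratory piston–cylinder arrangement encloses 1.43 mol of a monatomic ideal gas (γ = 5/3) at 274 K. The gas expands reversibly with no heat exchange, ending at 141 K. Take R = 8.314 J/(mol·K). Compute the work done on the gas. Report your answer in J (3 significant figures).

Adiabatic ⇒ Q = 0, so W_by = −ΔU = nCᵥ(T₁ − T₂).
Cᵥ = 3R/2 = 12.47 J/(mol·K).
W = (1.43)(12.47)(274 − 141) = 2372 J.
Work on gas = −W_by = -2372 J.

W ≈ -2370 J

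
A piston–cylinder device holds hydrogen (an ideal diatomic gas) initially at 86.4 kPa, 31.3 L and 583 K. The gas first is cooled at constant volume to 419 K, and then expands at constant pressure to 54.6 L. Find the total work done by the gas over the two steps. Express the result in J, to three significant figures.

Step 1 (isochoric): W = 0 (constant volume).
After step 1: P = 62.1 kPa (V unchanged).
Step 2 (isobaric): W = PΔV = (62.1 kPa)(54.6 − 31.3 L) = 1447 J.
W_total = 0 + 1447 = 1447 J.

W_total ≈ 1450 J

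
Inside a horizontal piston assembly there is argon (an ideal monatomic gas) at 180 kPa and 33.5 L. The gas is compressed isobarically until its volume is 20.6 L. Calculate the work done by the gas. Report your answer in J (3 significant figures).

W ≈ -2320 J

Isobaric: W = P ΔV.
W = (180 kPa)(20.6 − 33.5 L) = (180)(-12.9) = -2322 J.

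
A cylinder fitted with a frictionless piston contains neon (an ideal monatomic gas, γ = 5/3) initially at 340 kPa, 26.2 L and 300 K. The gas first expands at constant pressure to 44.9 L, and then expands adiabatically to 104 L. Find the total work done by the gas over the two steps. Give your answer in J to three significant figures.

Step 1 (isobaric): W = PΔV = (340 kPa)(44.9 − 26.2 L) = 6358 J.
After step 1: P = 340 kPa, V = 44.9 L, T = 514.1 K.
Step 2 (adiabatic): W = (P₁V₁ − P₂V₂)/(γ−1) = (15266 − 8720)/0.667 = 9818 J.
W_total = 6358 + 9818 = 16176 J.

W_total ≈ 16200 J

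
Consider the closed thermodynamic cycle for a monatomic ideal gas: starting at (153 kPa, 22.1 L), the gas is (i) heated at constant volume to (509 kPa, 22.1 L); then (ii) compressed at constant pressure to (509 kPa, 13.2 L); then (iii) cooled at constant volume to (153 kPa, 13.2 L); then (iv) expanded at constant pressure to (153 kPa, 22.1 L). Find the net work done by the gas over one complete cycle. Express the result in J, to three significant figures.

Constant-volume legs do no work.
W(ii) = (509)(13.2 − 22.1) = -4530 J; W(iv) = (153)(22.1 − 13.2) = 1362 J.
W_net = -4530 + 1362 = -3168 J (the counter-clockwise enclosed area).

W_net ≈ -3170 J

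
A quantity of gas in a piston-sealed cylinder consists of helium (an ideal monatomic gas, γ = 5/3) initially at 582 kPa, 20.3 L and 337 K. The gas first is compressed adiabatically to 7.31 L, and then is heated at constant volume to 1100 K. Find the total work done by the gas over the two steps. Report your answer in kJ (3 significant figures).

Step 1 (adiabatic): W = (P₁V₁ − P₂V₂)/(γ−1) = (11815 − 23342)/0.667 = -17291 J.
Step 2 (isochoric): W = 0 (constant volume).
W_total = -17291 + 0 = -17291 J.

W_total ≈ -17.3 kJ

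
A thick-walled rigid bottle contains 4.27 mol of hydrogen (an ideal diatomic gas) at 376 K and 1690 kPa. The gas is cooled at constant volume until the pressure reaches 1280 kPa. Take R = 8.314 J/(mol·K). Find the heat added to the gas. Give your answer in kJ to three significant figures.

Constant volume ⇒ W = 0, so Q = ΔU = nCᵥΔT with Cᵥ = 5R/2 = 20.79 J/(mol·K).
At constant V, T₂/T₁ = P₂/P₁ ⇒ ΔT = T₁(P₂/P₁ − 1) = 376·(1280/1690 − 1) = -91.22 K.
ΔU = (4.27)(20.79)(-91.22) = -8096 J.

Q ≈ -8.10 kJ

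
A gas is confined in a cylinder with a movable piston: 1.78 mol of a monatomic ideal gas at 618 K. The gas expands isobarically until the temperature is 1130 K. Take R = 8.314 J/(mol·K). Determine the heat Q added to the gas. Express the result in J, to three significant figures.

Isobaric: W = nRΔT = (1.78)(8.314)(512) = 7577 J.
ΔU = nCᵥΔT with Cᵥ = 3R/2: ΔU = (1.78)(12.47)(512) = 11366 J.
Q = ΔU + W = 11366 + 7577 = 18943 J.

Q ≈ 18900 J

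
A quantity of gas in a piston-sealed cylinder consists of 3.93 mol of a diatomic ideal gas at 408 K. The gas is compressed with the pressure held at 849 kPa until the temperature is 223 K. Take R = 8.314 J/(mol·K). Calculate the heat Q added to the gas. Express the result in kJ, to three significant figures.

Isobaric: W = nRΔT = (3.93)(8.314)(-185) = -6045 J.
ΔU = nCᵥΔT with Cᵥ = 5R/2: ΔU = (3.93)(20.79)(-185) = -15112 J.
Q = ΔU + W = -15112 − 6045 = -21156 J.

Q ≈ -21.2 kJ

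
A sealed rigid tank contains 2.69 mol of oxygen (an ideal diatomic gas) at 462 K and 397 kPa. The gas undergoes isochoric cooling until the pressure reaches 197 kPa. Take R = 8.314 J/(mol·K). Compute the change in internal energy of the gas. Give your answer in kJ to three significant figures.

Constant volume ⇒ W = 0, so Q = ΔU = nCᵥΔT with Cᵥ = 5R/2 = 20.79 J/(mol·K).
At constant V, T₂/T₁ = P₂/P₁ ⇒ ΔT = T₁(P₂/P₁ − 1) = 462·(197/397 − 1) = -232.7 K.
ΔU = (2.69)(20.79)(-232.7) = -13013 J.

ΔU ≈ -13.0 kJ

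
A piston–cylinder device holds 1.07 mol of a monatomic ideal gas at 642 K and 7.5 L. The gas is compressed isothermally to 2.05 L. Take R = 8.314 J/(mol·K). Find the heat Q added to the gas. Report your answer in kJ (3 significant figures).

Isothermal ⇒ ΔU = 0, so Q = W = nRT ln(V₂/V₁).
Q = (1.07)(8.314)(642) ln(2.05/7.5) = 5711 × -1.297 = -7408 J.

Q ≈ -7.41 kJ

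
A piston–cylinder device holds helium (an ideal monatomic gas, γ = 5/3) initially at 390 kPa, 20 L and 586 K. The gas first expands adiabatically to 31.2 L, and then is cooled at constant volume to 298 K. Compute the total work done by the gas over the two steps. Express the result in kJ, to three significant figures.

W_total ≈ 3.00 kJ

Step 1 (adiabatic): W = (P₁V₁ − P₂V₂)/(γ−1) = (7800 − 5799)/0.667 = 3002 J.
Step 2 (isochoric): W = 0 (constant volume).
W_total = 3002 + 0 = 3002 J.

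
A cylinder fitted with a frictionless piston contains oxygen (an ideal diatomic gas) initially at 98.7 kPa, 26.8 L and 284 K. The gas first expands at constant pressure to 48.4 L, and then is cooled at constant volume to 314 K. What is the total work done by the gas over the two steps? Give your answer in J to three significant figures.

W_total ≈ 2130 J

Step 1 (isobaric): W = PΔV = (98.7 kPa)(48.4 − 26.8 L) = 2132 J.
Step 2 (isochoric): W = 0 (constant volume).
W_total = 2132 + 0 = 2132 J.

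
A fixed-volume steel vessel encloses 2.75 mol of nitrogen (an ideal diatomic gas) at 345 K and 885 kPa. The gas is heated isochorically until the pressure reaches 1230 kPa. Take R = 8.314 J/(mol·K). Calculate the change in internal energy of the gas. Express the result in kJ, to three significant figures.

ΔU ≈ 7.69 kJ

Constant volume ⇒ W = 0, so Q = ΔU = nCᵥΔT with Cᵥ = 5R/2 = 20.79 J/(mol·K).
At constant V, T₂/T₁ = P₂/P₁ ⇒ ΔT = T₁(P₂/P₁ − 1) = 345·(1230/885 − 1) = 134.5 K.
ΔU = (2.75)(20.79)(134.5) = 7687 J.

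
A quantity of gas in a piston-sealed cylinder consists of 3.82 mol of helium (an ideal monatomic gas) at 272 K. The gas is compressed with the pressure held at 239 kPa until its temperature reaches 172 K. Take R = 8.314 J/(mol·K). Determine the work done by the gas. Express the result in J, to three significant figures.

Isobaric: W = P ΔV = nR ΔT.
W = (3.82)(8.314)(172 − 272) = -3176 J.

W ≈ -3180 J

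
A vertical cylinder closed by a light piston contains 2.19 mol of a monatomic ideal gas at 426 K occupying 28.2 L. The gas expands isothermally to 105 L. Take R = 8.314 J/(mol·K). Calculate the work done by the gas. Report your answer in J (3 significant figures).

W ≈ 10200 J

Isothermal: W = nRT ln(V₂/V₁).
W = (2.19)(8.314)(426) × ln(105/28.2)
  = 7756 × 1.315
W_by_gas = 10197 J.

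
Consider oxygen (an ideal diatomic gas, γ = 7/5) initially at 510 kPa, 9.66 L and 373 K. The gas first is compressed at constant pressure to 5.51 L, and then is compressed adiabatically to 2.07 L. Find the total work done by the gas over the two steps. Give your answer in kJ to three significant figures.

W_total ≈ -5.48 kJ

Step 1 (isobaric): W = PΔV = (510 kPa)(5.51 − 9.66 L) = -2116 J.
After step 1: P = 510 kPa, V = 5.51 L, T = 212.8 K.
Step 2 (adiabatic): W = (P₁V₁ − P₂V₂)/(γ−1) = (2810 − 4157)/0.4 = -3368 J.
W_total = -2116 − 3368 = -5484 J.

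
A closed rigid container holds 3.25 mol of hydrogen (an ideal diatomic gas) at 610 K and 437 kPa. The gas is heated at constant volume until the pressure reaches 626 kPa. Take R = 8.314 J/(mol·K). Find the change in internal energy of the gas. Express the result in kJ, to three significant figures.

ΔU ≈ 17.8 kJ

Constant volume ⇒ W = 0, so Q = ΔU = nCᵥΔT with Cᵥ = 5R/2 = 20.79 J/(mol·K).
At constant V, T₂/T₁ = P₂/P₁ ⇒ ΔT = T₁(P₂/P₁ − 1) = 610·(626/437 − 1) = 263.8 K.
ΔU = (3.25)(20.79)(263.8) = 17821 J.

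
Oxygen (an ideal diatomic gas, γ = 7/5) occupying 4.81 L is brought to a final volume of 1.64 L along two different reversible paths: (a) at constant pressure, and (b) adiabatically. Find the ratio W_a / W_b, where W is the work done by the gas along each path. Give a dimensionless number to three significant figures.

W_a / W_b ≈ 0.490

Path (a) isobaric: W = P₁(V₂ − V₁) → W_a/(P₁V₁) = -0.659.
Path (b) adiabatic: W = P₁V₁(1 − (V₁/V₂)^(γ−1))/(γ−1) → W_b/(P₁V₁) = -1.345.
W_a / W_b = -0.659 / -1.345 = 0.4901.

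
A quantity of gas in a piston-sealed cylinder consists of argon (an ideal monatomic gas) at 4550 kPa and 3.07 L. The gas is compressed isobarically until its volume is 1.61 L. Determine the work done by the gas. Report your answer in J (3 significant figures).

Isobaric: W = P ΔV.
W = (4550 kPa)(1.61 − 3.07 L) = (4550)(-1.46) = -6643 J.

W ≈ -6640 J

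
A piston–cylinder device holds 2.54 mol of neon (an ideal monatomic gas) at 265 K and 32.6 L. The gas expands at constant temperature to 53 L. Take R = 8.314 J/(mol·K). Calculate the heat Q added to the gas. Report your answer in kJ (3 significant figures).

Q ≈ 2.72 kJ

Isothermal ⇒ ΔU = 0, so Q = W = nRT ln(V₂/V₁).
Q = (2.54)(8.314)(265) ln(53/32.6) = 5596 × 0.486 = 2720 J.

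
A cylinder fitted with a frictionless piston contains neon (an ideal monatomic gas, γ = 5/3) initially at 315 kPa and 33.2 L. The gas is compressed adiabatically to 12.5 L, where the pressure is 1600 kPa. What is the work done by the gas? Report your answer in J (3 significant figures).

W ≈ -14300 J

Adiabatic: W = (P₁V₁ − P₂V₂)/(γ − 1) with γ = 5/3.
P₁V₁ = 10458 J, P₂V₂ = 20000 J.
W = (10458 − 20000) / 0.6667 = -14313 J.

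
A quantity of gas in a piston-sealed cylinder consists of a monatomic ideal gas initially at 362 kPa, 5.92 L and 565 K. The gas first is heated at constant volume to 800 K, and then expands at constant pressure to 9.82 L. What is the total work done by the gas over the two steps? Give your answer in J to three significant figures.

Step 1 (isochoric): W = 0 (constant volume).
After step 1: P = 512.6 kPa (V unchanged).
Step 2 (isobaric): W = PΔV = (512.6 kPa)(9.82 − 5.92 L) = 1999 J.
W_total = 0 + 1999 = 1999 J.

W_total ≈ 2000 J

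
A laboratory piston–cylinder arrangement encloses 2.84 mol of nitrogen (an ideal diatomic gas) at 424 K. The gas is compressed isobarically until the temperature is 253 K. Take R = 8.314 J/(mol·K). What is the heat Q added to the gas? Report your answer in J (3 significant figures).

Q ≈ -14100 J

Isobaric: W = nRΔT = (2.84)(8.314)(-171) = -4038 J.
ΔU = nCᵥΔT with Cᵥ = 5R/2: ΔU = (2.84)(20.79)(-171) = -10094 J.
Q = ΔU + W = -10094 − 4038 = -14132 J.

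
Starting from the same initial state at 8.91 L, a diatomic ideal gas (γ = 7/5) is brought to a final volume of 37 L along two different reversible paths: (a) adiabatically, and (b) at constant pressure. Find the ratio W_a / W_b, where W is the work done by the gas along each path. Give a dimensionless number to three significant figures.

W_a / W_b ≈ 0.344

Path (a) adiabatic: W = P₁V₁(1 − (V₁/V₂)^(γ−1))/(γ−1) → W_a/(P₁V₁) = 1.085.
Path (b) isobaric: W = P₁(V₂ − V₁) → W_b/(P₁V₁) = 3.153.
W_a / W_b = 1.085 / 3.153 = 0.3443.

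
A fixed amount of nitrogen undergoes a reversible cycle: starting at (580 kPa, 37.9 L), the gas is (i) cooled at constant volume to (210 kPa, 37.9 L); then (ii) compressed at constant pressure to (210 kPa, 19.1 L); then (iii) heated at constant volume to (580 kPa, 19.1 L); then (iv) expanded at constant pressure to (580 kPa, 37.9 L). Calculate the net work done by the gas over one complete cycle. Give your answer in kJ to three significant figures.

W_net ≈ 6.96 kJ

Constant-volume legs do no work.
W(ii) = (210)(19.1 − 37.9) = -3948 J; W(iv) = (580)(37.9 − 19.1) = 10904 J.
W_net = -3948 + 10904 = 6956 J (the clockwise enclosed area).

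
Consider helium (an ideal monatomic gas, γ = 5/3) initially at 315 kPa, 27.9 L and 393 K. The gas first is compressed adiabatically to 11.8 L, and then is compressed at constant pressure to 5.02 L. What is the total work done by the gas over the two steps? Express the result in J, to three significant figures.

W_total ≈ -19200 J

Step 1 (adiabatic): W = (P₁V₁ − P₂V₂)/(γ−1) = (8788 − 15598)/0.667 = -10214 J.
After step 1: P = 1322 kPa, V = 11.8 L, T = 697.5 K.
Step 2 (isobaric): W = PΔV = (1322 kPa)(5.02 − 11.8 L) = -8962 J.
W_total = -10214 − 8962 = -19176 J.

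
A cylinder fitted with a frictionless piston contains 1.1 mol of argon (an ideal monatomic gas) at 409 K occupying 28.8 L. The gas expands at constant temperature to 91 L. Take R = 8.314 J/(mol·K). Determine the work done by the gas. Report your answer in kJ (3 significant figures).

Isothermal: W = nRT ln(V₂/V₁).
W = (1.1)(8.314)(409) × ln(91/28.8)
  = 3740 × 1.15
W_by_gas = 4303 J.

W ≈ 4.30 kJ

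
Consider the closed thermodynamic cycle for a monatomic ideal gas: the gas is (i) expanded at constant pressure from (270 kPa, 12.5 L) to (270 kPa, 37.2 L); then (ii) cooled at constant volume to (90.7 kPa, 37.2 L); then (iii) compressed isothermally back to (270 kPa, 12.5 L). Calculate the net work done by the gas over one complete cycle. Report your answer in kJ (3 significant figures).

W_net ≈ 2.99 kJ

Leg (i): W = PΔV = (270)(37.2 − 12.5) = 6669 J.
Leg (ii): W = 0.
Leg (iii): W = PᵢVᵢ ln(V_f/Vᵢ) = (3374) ln(12.5/37.2) = -3680 J.
W_net = 6669 − 3680 = 2989 J.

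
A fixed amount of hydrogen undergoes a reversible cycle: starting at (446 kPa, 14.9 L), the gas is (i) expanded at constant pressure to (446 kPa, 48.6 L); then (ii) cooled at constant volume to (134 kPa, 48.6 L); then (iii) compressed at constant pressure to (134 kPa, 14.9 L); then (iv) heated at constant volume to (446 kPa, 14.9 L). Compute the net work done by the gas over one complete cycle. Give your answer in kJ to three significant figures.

W_net ≈ 10.5 kJ

Constant-volume legs do no work.
W(i) = (446)(48.6 − 14.9) = 15030 J; W(iii) = (134)(14.9 − 48.6) = -4516 J.
W_net = 15030 − 4516 = 10514 J (the clockwise enclosed area).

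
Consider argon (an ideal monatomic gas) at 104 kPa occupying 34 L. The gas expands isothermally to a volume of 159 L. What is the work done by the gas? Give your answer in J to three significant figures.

W ≈ 5450 J

Isothermal: W = nRT ln(V₂/V₁) = P₁V₁ ln(V₂/V₁).
P₁V₁ = (104 kPa)(34 L) = 3536 J.
W = 3536 × ln(159/34) = 3536 × 1.543
W_by_gas = 5454 J.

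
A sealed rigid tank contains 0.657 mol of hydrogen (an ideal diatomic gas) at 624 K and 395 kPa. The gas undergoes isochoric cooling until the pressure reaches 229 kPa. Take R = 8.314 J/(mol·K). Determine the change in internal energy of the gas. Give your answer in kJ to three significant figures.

ΔU ≈ -3.58 kJ

Constant volume ⇒ W = 0, so Q = ΔU = nCᵥΔT with Cᵥ = 5R/2 = 20.79 J/(mol·K).
At constant V, T₂/T₁ = P₂/P₁ ⇒ ΔT = T₁(P₂/P₁ − 1) = 624·(229/395 − 1) = -262.2 K.
ΔU = (0.657)(20.79)(-262.2) = -3581 J.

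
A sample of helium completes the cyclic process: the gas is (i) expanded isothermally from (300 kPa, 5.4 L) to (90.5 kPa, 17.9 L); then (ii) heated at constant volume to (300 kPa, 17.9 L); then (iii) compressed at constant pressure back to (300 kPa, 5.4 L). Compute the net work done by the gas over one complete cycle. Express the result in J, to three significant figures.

Leg (i): W = PᵢVᵢ ln(V_f/Vᵢ) = (1620) ln(17.9/5.4) = 1941 J.
Leg (ii): W = 0.
Leg (iii): W = PΔV = (300)(5.4 − 17.9) = -3750 J.
W_net = 1941 − 3750 = -1809 J.

W_net ≈ -1810 J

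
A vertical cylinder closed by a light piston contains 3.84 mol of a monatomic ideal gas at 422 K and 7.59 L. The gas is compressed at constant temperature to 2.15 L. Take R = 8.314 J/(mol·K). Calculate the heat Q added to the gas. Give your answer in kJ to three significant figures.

Q ≈ -17.0 kJ

Isothermal ⇒ ΔU = 0, so Q = W = nRT ln(V₂/V₁).
Q = (3.84)(8.314)(422) ln(2.15/7.59) = 13473 × -1.261 = -16994 J.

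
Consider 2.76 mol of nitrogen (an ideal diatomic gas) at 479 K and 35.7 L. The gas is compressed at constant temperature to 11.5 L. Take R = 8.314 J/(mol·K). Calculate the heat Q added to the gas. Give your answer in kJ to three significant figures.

Q ≈ -12.5 kJ

Isothermal ⇒ ΔU = 0, so Q = W = nRT ln(V₂/V₁).
Q = (2.76)(8.314)(479) ln(11.5/35.7) = 10991 × -1.133 = -12451 J.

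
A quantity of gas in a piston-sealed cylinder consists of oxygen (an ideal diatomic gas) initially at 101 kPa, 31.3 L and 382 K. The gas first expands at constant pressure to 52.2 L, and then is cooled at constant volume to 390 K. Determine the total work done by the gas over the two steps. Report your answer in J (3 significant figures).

W_total ≈ 2110 J

Step 1 (isobaric): W = PΔV = (101 kPa)(52.2 − 31.3 L) = 2111 J.
Step 2 (isochoric): W = 0 (constant volume).
W_total = 2111 + 0 = 2111 J.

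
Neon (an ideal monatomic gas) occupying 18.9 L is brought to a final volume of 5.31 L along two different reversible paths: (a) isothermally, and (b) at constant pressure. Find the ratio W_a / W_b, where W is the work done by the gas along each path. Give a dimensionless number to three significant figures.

Path (a) isothermal: W = P₁V₁ ln(V₂/V₁) → W_a/(P₁V₁) = -1.27.
Path (b) isobaric: W = P₁(V₂ − V₁) → W_b/(P₁V₁) = -0.719.
W_a / W_b = -1.27 / -0.719 = 1.766.

W_a / W_b ≈ 1.77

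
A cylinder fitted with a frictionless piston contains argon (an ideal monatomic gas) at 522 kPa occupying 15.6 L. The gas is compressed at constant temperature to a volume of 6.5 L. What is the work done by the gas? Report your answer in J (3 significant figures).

Isothermal: W = nRT ln(V₂/V₁) = P₁V₁ ln(V₂/V₁).
P₁V₁ = (522 kPa)(15.6 L) = 8143 J.
W = 8143 × ln(6.5/15.6) = 8143 × -0.8755
W_by_gas = -7129 J.

W ≈ -7130 J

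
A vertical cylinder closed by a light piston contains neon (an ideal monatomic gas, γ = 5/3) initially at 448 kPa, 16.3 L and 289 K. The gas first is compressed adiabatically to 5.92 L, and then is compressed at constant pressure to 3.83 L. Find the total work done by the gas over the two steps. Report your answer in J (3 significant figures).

Step 1 (adiabatic): W = (P₁V₁ − P₂V₂)/(γ−1) = (7302 − 14345)/0.667 = -10564 J.
After step 1: P = 2423 kPa, V = 5.92 L, T = 567.7 K.
Step 2 (isobaric): W = PΔV = (2423 kPa)(3.83 − 5.92 L) = -5064 J.
W_total = -10564 − 5064 = -15629 J.

W_total ≈ -15600 J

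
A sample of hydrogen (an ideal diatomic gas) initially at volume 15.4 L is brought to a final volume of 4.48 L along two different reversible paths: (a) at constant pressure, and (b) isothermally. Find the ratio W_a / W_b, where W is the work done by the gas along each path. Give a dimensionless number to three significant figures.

Path (a) isobaric: W = P₁(V₂ − V₁) → W_a/(P₁V₁) = -0.7091.
Path (b) isothermal: W = P₁V₁ ln(V₂/V₁) → W_b/(P₁V₁) = -1.235.
W_a / W_b = -0.7091 / -1.235 = 0.5743.

W_a / W_b ≈ 0.574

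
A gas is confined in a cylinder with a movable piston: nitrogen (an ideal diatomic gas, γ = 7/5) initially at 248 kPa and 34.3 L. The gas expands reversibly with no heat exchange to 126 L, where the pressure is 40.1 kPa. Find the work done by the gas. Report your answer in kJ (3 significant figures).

W ≈ 8.63 kJ

Adiabatic: W = (P₁V₁ − P₂V₂)/(γ − 1) with γ = 7/5.
P₁V₁ = 8506 J, P₂V₂ = 5053 J.
W = (8506 − 5053) / 0.4 = 8634 J.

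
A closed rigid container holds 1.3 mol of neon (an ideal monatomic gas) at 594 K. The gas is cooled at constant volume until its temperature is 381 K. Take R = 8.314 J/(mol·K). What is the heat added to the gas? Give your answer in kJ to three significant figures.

Constant volume ⇒ W = 0, so Q = ΔU = nCᵥΔT with Cᵥ = 3R/2 = 12.47 J/(mol·K).
ΔU = (1.3)(12.47)(381 − 594) = -3453 J.

Q ≈ -3.45 kJ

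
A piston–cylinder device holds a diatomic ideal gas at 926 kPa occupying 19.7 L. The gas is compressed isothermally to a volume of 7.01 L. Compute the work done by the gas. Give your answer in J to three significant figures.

Isothermal: W = nRT ln(V₂/V₁) = P₁V₁ ln(V₂/V₁).
P₁V₁ = (926 kPa)(19.7 L) = 18242 J.
W = 18242 × ln(7.01/19.7) = 18242 × -1.033
W_by_gas = -18849 J.

W ≈ -18800 J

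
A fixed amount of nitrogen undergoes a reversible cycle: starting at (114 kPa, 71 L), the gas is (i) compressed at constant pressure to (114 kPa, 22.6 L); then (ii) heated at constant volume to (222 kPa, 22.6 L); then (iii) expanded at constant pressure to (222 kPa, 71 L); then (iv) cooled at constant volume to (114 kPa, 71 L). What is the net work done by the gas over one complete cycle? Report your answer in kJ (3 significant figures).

Constant-volume legs do no work.
W(i) = (114)(22.6 − 71) = -5518 J; W(iii) = (222)(71 − 22.6) = 10745 J.
W_net = -5518 + 10745 = 5227 J (the clockwise enclosed area).

W_net ≈ 5.23 kJ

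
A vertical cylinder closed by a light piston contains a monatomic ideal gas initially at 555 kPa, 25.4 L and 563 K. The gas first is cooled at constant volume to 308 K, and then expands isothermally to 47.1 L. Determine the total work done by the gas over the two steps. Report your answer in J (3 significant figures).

Step 1 (isochoric): W = 0 (constant volume).
After step 1: P = 303.6 kPa (V unchanged).
Step 2 (isothermal): W = P₁V₁ ln(V₂/V₁) = (7712) ln(47.1/25.4) = 4762 J.
W_total = 0 + 4762 = 4762 J.

W_total ≈ 4760 J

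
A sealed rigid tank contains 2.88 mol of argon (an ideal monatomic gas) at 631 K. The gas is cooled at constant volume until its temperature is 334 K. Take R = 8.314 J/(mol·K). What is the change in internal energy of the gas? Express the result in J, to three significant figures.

Constant volume ⇒ W = 0, so Q = ΔU = nCᵥΔT with Cᵥ = 3R/2 = 12.47 J/(mol·K).
ΔU = (2.88)(12.47)(334 − 631) = -10667 J.

ΔU ≈ -10700 J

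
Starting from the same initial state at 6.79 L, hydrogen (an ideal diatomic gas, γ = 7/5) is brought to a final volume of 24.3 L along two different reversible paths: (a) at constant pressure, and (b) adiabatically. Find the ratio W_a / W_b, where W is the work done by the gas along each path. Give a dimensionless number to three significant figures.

Path (a) isobaric: W = P₁(V₂ − V₁) → W_a/(P₁V₁) = 2.579.
Path (b) adiabatic: W = P₁V₁(1 − (V₁/V₂)^(γ−1))/(γ−1) → W_b/(P₁V₁) = 0.9988.
W_a / W_b = 2.579 / 0.9988 = 2.582.

W_a / W_b ≈ 2.58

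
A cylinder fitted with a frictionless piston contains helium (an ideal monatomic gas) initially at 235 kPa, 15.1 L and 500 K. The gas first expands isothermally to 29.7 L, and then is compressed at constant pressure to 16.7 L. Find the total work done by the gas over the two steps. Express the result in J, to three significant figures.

W_total ≈ 847 J

Step 1 (isothermal): W = P₁V₁ ln(V₂/V₁) = (3548) ln(29.7/15.1) = 2400 J.
After step 1: P = 119.5 kPa, V = 29.7 L, T = 500 K.
Step 2 (isobaric): W = PΔV = (119.5 kPa)(16.7 − 29.7 L) = -1553 J.
W_total = 2400 − 1553 = 847.2 J.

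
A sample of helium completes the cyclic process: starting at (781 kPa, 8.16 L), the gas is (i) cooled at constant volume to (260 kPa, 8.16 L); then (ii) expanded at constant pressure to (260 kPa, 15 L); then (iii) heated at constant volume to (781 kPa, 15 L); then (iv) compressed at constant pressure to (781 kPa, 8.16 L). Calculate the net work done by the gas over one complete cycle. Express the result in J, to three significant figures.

W_net ≈ -3560 J

Constant-volume legs do no work.
W(ii) = (260)(15 − 8.16) = 1778 J; W(iv) = (781)(8.16 − 15) = -5342 J.
W_net = 1778 − 5342 = -3564 J (the counter-clockwise enclosed area).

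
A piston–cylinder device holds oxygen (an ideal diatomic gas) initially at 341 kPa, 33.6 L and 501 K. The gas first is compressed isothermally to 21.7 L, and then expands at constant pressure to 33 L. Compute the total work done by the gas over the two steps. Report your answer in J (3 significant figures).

Step 1 (isothermal): W = P₁V₁ ln(V₂/V₁) = (11458) ln(21.7/33.6) = -5009 J.
After step 1: P = 528 kPa, V = 21.7 L, T = 501 K.
Step 2 (isobaric): W = PΔV = (528 kPa)(33 − 21.7 L) = 5966 J.
W_total = -5009 + 5966 = 957 J.

W_total ≈ 957 J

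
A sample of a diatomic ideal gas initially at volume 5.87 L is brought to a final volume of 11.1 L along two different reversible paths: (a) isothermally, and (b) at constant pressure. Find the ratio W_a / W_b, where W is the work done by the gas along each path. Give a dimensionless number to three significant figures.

W_a / W_b ≈ 0.715

Path (a) isothermal: W = P₁V₁ ln(V₂/V₁) → W_a/(P₁V₁) = 0.6371.
Path (b) isobaric: W = P₁(V₂ − V₁) → W_b/(P₁V₁) = 0.891.
W_a / W_b = 0.6371 / 0.891 = 0.7151.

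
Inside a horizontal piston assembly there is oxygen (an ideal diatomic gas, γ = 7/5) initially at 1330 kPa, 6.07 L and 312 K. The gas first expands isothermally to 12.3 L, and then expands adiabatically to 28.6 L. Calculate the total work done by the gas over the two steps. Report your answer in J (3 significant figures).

Step 1 (isothermal): W = P₁V₁ ln(V₂/V₁) = (8073) ln(12.3/6.07) = 5702 J.
After step 1: P = 656.3 kPa, V = 12.3 L, T = 312 K.
Step 2 (adiabatic): W = (P₁V₁ − P₂V₂)/(γ−1) = (8073 − 5760)/0.4 = 5782 J.
W_total = 5702 + 5782 = 11483 J.

W_total ≈ 11500 J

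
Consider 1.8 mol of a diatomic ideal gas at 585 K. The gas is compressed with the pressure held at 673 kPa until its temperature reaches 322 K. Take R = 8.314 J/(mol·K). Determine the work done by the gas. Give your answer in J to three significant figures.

Isobaric: W = P ΔV = nR ΔT.
W = (1.8)(8.314)(322 − 585) = -3936 J.

W ≈ -3940 J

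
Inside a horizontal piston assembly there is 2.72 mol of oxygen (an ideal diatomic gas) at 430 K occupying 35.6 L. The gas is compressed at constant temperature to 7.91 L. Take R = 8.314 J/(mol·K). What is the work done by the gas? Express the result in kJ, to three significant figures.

Isothermal: W = nRT ln(V₂/V₁).
W = (2.72)(8.314)(430) × ln(7.91/35.6)
  = 9724 × -1.504
W_by_gas = -14627 J.

W ≈ -14.6 kJ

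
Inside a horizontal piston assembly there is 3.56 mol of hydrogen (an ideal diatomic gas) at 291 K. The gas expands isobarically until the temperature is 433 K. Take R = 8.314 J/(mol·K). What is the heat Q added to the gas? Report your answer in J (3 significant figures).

Isobaric: W = nRΔT = (3.56)(8.314)(142) = 4203 J.
ΔU = nCᵥΔT with Cᵥ = 5R/2: ΔU = (3.56)(20.79)(142) = 10507 J.
Q = ΔU + W = 10507 + 4203 = 14710 J.

Q ≈ 14700 J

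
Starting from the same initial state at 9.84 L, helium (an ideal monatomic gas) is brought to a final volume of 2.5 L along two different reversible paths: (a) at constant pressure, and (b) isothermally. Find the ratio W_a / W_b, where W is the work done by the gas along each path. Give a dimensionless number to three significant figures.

Path (a) isobaric: W = P₁(V₂ − V₁) → W_a/(P₁V₁) = -0.7459.
Path (b) isothermal: W = P₁V₁ ln(V₂/V₁) → W_b/(P₁V₁) = -1.37.
W_a / W_b = -0.7459 / -1.37 = 0.5444.

W_a / W_b ≈ 0.544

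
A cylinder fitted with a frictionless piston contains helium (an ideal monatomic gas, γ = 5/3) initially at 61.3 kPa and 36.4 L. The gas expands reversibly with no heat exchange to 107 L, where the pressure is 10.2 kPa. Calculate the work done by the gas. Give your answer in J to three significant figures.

Adiabatic: W = (P₁V₁ − P₂V₂)/(γ − 1) with γ = 5/3.
P₁V₁ = 2231 J, P₂V₂ = 1091 J.
W = (2231 − 1091) / 0.6667 = 1710 J.

W ≈ 1710 J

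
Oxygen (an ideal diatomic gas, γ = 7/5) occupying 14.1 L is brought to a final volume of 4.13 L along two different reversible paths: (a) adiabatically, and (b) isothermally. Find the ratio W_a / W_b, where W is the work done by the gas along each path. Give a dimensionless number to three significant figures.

W_a / W_b ≈ 1.29

Path (a) adiabatic: W = P₁V₁(1 − (V₁/V₂)^(γ−1))/(γ−1) → W_a/(P₁V₁) = -1.586.
Path (b) isothermal: W = P₁V₁ ln(V₂/V₁) → W_b/(P₁V₁) = -1.228.
W_a / W_b = -1.586 / -1.228 = 1.291.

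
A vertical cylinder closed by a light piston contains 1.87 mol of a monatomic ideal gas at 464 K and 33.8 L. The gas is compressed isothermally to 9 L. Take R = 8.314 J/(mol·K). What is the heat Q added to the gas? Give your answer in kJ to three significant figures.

Q ≈ -9.55 kJ

Isothermal ⇒ ΔU = 0, so Q = W = nRT ln(V₂/V₁).
Q = (1.87)(8.314)(464) ln(9/33.8) = 7214 × -1.323 = -9546 J.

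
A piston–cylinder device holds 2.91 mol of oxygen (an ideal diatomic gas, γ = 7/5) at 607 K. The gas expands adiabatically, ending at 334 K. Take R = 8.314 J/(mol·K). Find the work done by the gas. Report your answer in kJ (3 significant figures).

W ≈ 16.5 kJ

Adiabatic ⇒ Q = 0, so W_by = −ΔU = nCᵥ(T₁ − T₂).
Cᵥ = 5R/2 = 20.79 J/(mol·K).
W = (2.91)(20.79)(607 − 334) = 16512 J.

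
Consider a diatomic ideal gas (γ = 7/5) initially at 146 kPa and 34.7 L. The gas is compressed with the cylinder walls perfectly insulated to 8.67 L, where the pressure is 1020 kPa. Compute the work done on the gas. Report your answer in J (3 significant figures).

W ≈ 9440 J

Adiabatic: W = (P₁V₁ − P₂V₂)/(γ − 1) with γ = 7/5.
P₁V₁ = 5066 J, P₂V₂ = 8843 J.
W = (5066 − 8843) / 0.4 = -9443 J.
Work on gas = −W_by = 9443 J.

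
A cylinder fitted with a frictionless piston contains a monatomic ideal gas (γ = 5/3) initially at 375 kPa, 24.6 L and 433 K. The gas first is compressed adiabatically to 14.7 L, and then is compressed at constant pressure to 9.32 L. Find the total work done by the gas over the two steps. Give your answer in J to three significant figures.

W_total ≈ -10400 J

Step 1 (adiabatic): W = (P₁V₁ − P₂V₂)/(γ−1) = (9225 − 13003)/0.667 = -5667 J.
After step 1: P = 884.6 kPa, V = 14.7 L, T = 610.3 K.
Step 2 (isobaric): W = PΔV = (884.6 kPa)(9.32 − 14.7 L) = -4759 J.
W_total = -5667 − 4759 = -10426 J.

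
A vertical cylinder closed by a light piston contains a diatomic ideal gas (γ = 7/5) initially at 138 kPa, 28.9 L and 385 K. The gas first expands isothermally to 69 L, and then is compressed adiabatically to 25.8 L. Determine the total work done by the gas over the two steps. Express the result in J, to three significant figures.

Step 1 (isothermal): W = P₁V₁ ln(V₂/V₁) = (3988) ln(69/28.9) = 3471 J.
After step 1: P = 57.8 kPa, V = 69 L, T = 385 K.
Step 2 (adiabatic): W = (P₁V₁ − P₂V₂)/(γ−1) = (3988 − 5911)/0.4 = -4807 J.
W_total = 3471 − 4807 = -1336 J.

W_total ≈ -1340 J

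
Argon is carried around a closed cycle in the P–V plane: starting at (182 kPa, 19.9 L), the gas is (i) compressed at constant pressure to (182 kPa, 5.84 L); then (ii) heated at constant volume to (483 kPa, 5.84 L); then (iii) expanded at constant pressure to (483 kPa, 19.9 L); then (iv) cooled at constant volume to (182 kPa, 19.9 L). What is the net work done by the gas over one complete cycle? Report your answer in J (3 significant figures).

W_net ≈ 4230 J

Constant-volume legs do no work.
W(i) = (182)(5.84 − 19.9) = -2559 J; W(iii) = (483)(19.9 − 5.84) = 6791 J.
W_net = -2559 + 6791 = 4232 J (the clockwise enclosed area).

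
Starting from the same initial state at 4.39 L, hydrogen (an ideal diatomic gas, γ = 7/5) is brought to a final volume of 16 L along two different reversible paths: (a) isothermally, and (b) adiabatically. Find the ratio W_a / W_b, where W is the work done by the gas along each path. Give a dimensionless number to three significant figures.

W_a / W_b ≈ 1.28

Path (a) isothermal: W = P₁V₁ ln(V₂/V₁) → W_a/(P₁V₁) = 1.293.
Path (b) adiabatic: W = P₁V₁(1 − (V₁/V₂)^(γ−1))/(γ−1) → W_b/(P₁V₁) = 1.01.
W_a / W_b = 1.293 / 1.01 = 1.281.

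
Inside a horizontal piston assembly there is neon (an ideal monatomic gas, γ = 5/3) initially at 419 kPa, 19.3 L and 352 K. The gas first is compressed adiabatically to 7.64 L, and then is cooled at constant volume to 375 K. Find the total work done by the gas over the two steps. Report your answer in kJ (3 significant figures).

W_total ≈ -10.4 kJ

Step 1 (adiabatic): W = (P₁V₁ − P₂V₂)/(γ−1) = (8087 − 15000)/0.667 = -10369 J.
Step 2 (isochoric): W = 0 (constant volume).
W_total = -10369 + 0 = -10369 J.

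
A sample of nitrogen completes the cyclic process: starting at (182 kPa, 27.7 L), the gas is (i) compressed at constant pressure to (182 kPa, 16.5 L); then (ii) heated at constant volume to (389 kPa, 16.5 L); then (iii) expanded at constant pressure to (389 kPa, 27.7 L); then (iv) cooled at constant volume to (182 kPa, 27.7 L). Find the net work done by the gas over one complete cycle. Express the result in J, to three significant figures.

Constant-volume legs do no work.
W(i) = (182)(16.5 − 27.7) = -2038 J; W(iii) = (389)(27.7 − 16.5) = 4357 J.
W_net = -2038 + 4357 = 2318 J (the clockwise enclosed area).

W_net ≈ 2320 J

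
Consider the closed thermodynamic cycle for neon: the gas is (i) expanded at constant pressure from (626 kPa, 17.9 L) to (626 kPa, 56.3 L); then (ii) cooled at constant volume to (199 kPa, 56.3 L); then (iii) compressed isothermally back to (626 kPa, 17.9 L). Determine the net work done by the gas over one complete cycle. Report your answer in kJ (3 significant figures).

W_net ≈ 11.2 kJ

Leg (i): W = PΔV = (626)(56.3 − 17.9) = 24038 J.
Leg (ii): W = 0.
Leg (iii): W = PᵢVᵢ ln(V_f/Vᵢ) = (11204) ln(17.9/56.3) = -12838 J.
W_net = 24038 − 12838 = 11200 J.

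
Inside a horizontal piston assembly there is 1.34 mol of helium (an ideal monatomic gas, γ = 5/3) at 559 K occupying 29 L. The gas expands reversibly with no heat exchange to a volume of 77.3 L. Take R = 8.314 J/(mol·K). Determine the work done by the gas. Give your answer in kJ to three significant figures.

W ≈ 4.48 kJ

Adiabatic: TV^(γ−1) = const with γ = 5/3.
T₂ = T₁ (V₁/V₂)^(γ−1) = 559 × (29/77.3)^0.667 = 559 × 0.5202 = 290.8 K.
W_by = nCᵥ(T₁ − T₂) = (1.34)(12.47)(559 − 290.8) = 4482 J.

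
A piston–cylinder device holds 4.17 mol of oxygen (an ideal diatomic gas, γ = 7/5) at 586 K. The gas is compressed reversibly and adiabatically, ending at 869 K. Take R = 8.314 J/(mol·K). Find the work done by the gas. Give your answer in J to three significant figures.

Adiabatic ⇒ Q = 0, so W_by = −ΔU = nCᵥ(T₁ − T₂).
Cᵥ = 5R/2 = 20.79 J/(mol·K).
W = (4.17)(20.79)(586 − 869) = -24529 J.

W ≈ -24500 J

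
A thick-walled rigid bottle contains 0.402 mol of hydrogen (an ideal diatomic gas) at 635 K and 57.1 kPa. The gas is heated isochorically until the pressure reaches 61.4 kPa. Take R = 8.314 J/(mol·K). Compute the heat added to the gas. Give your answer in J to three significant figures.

Constant volume ⇒ W = 0, so Q = ΔU = nCᵥΔT with Cᵥ = 5R/2 = 20.79 J/(mol·K).
At constant V, T₂/T₁ = P₂/P₁ ⇒ ΔT = T₁(P₂/P₁ − 1) = 635·(61.4/57.1 − 1) = 47.82 K.
ΔU = (0.402)(20.79)(47.82) = 399.6 J.

Q ≈ 400 J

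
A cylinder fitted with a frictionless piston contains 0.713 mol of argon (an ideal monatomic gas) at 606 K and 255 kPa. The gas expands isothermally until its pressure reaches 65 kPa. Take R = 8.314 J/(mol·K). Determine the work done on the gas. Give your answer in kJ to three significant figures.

W ≈ -4.91 kJ

Isothermal process: W = nRT ln(V₂/V₁) = nRT ln(P₁/P₂).
W = (0.713)(8.314)(606) × ln(255/65)
  = 3592 × ln(3.923) = 3592 × 1.367
W_by_gas = 4910 J; work on gas = −W_by = -4910 J.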